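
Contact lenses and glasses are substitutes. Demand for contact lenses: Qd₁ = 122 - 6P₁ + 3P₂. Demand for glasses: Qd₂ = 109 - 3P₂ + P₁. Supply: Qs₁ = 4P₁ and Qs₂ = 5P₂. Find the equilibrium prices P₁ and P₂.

P₁ = 1303/77, P₂ = 1212/77

Market 1: 122 - 6P₁ + 3P₂ = 4P₁ → 10P₁ - 3P₂ = 122.
Market 2: 8P₂ - P₁ = 109.
Eliminating P₂: 8×(1) + 3×(2) gives 77P₁ = 1303, so P₁ = 1303/77.
Back-substitute into (2): P₂ = (109 + 1×1303/77) / 8 = 1212/77.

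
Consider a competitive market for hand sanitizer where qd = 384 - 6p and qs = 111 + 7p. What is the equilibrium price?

p* = 21

Set qd = qs: 384 - 6p = 111 + 7p.
273 = 13p, so p* = 21.
q* = 384 − 6(21) = 258.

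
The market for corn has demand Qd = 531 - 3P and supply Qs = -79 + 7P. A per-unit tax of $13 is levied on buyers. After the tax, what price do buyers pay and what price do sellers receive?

Pre-tax equilibrium: P* = 61, Q* = 348.
Tax on buyers shifts demand to Qd = 531 − 3(P + 13) = 492 - 3P.
492 - 3P = -79 + 7P gives seller price Ps = 57.1; buyers pay Pb = 57.1 + 13 = 70.1.
New quantity: Q = 531 − 3(70.1) = 320.7.

Buyers pay $70.1, sellers receive $57.1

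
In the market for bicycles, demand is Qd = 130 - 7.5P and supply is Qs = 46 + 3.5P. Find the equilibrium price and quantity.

P* = 84/11, Q* = 800/11

Set Qd = Qs: 130 - 7.5P = 46 + 3.5P.
84 = 11P, so P* = 84/11.
Q* = 130 − 7.5(84/11) = 800/11.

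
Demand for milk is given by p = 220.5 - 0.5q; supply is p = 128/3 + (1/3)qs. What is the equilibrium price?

p* = 113.8

Set the two price expressions equal: 220.5 - 0.5q = 128/3 + (1/3)q.
1067/6 = (5/6)q, so q* = 213.4.
p* = 220.5 − (0.5)(213.4) = 113.8.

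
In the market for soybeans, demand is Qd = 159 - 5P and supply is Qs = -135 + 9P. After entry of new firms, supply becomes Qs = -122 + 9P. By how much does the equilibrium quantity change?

Original equilibrium: P* = 21, Q* = 54.
New equilibrium: 159 - 5P = -122 + 9P, so 281 = 14P and P' = 281/14; Q' = 159 − 5(281/14) = 821/14.
Change in quantity: 821/14 − 54 = 65/14.

ΔQ = 65/14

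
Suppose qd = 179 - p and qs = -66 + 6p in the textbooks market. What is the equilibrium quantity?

Set qd = qs: 179 - p = -66 + 6p.
245 = 7p, so p* = 35.
q* = 179 − 1(35) = 144.

q* = 144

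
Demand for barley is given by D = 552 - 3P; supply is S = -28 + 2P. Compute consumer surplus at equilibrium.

Consumer surplus = 6936

Equilibrium: 552 - 3P = -28 + 2P gives P* = 116, Q* = 204.
Demand choke price (D = 0): P = 184.
CS = ½(184 − 116)(204) = 6936.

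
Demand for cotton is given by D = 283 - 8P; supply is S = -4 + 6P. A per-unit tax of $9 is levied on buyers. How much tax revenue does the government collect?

Tax revenue = 5553/7

Pre-tax equilibrium: P* = 20.5, Q* = 119.
Tax on buyers shifts demand to D = 283 − 8(P + 9) = 211 - 8P.
211 - 8P = -4 + 6P gives seller price Ps = 215/14; buyers pay Pb = 215/14 + 9 = 341/14.
New quantity: Q = 283 − 8(341/14) = 617/7.
Revenue = 9 × 617/7 = 5553/7.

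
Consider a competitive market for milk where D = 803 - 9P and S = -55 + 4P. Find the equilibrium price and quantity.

P* = 66, Q* = 209

Set D = S: 803 - 9P = -55 + 4P.
858 = 13P, so P* = 66.
Q* = 803 − 9(66) = 209.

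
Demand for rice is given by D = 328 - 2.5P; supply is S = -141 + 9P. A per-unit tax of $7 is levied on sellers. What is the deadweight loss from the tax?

Deadweight loss = 2205/46

Pre-tax equilibrium: P* = 938/23, Q* = 5199/23.
Tax on sellers shifts supply to S = -141 + 9(P − 7) = -204 + 9P.
328 - 2.5P = -204 + 9P gives buyer price Pb = 1064/23; sellers receive Ps = 1064/23 − 7 = 903/23.
New quantity: Q = 328 − 2.5(1064/23) = 4884/23.
DWL = ½ × 7 × (5199/23 − 4884/23) = 2205/46.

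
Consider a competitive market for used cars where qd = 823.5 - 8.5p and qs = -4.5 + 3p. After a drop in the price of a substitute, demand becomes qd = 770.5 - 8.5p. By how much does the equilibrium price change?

Δp = -106/23

Original equilibrium: p* = 72, q* = 211.5.
New equilibrium: 770.5 - 8.5p = -4.5 + 3p, so 775 = 11.5p and p' = 1550/23; q' = 770.5 − 8.5(1550/23) = 9093/46.
Change in price: 1550/23 − 72 = -106/23.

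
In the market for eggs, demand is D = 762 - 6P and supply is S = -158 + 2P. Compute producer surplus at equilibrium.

Equilibrium: 762 - 6P = -158 + 2P gives P* = 115, Q* = 72.
Supply starts at P = 79 (where S = 0).
PS = ½(115 − 79)(72) = 1296.

Producer surplus = 1296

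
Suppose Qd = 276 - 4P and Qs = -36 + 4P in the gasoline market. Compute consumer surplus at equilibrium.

Equilibrium: 276 - 4P = -36 + 4P gives P* = 39, Q* = 120.
Demand choke price (Qd = 0): P = 69.
CS = ½(69 − 39)(120) = 1800.

Consumer surplus = 1800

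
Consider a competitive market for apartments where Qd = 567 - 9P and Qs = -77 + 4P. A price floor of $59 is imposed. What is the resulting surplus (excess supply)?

Surplus = 123

Equilibrium price would be P* = 644/13, so the floor at 59 binds.
At P = 59: Qd = 36, Qs = 159.
Surplus = 159 − 36 = 123.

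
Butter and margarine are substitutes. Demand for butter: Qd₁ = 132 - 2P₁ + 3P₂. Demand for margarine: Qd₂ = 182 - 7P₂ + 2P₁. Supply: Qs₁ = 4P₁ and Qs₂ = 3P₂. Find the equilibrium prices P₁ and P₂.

Market 1: 132 - 2P₁ + 3P₂ = 4P₁ → 6P₁ - 3P₂ = 132.
Market 2: 10P₂ - 2P₁ = 182.
Eliminating P₂: 10×(1) + 3×(2) gives 54P₁ = 1866, so P₁ = 311/9.
Back-substitute into (2): P₂ = (182 + 2×311/9) / 10 = 226/9.

P₁ = 311/9, P₂ = 226/9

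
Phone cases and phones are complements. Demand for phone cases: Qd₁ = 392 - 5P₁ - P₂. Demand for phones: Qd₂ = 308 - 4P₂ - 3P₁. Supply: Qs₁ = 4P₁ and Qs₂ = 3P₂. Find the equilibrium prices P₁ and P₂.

P₁ = 40.6, P₂ = 26.6

Market 1: 392 - 5P₁ - P₂ = 4P₁ → 9P₁ + P₂ = 392.
Market 2: 7P₂ + 3P₁ = 308.
Eliminating P₂: 7×(1) − 1×(2) gives 60P₁ = 2436, so P₁ = 40.6.
Back-substitute into (2): P₂ = (308 − 3×40.6) / 7 = 26.6.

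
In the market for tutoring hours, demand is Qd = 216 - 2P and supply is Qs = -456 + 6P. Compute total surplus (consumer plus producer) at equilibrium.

Equilibrium: 216 - 2P = -456 + 6P gives P* = 84, Q* = 48.
Demand choke price: P = 108; supply starts at P = 76.
CS = ½(108 − 84)(48) = 576; PS = ½(84 − 76)(48) = 192.

Total surplus = 768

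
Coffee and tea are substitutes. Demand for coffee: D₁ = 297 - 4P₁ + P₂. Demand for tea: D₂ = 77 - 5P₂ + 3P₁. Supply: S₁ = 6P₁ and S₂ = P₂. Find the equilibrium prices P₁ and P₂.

P₁ = 1859/57, P₂ = 1661/57

Market 1: 297 - 4P₁ + P₂ = 6P₁ → 10P₁ - P₂ = 297.
Market 2: 6P₂ - 3P₁ = 77.
Eliminating P₂: 6×(1) + 1×(2) gives 57P₁ = 1859, so P₁ = 1859/57.
Back-substitute into (2): P₂ = (77 + 3×1859/57) / 6 = 1661/57.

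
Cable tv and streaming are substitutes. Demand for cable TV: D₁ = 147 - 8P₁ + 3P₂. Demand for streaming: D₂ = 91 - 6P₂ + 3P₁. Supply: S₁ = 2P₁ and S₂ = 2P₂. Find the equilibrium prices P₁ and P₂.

P₁ = 1449/71, P₂ = 1351/71

Market 1: 147 - 8P₁ + 3P₂ = 2P₁ → 10P₁ - 3P₂ = 147.
Market 2: 8P₂ - 3P₁ = 91.
Eliminating P₂: 8×(1) + 3×(2) gives 71P₁ = 1449, so P₁ = 1449/71.
Back-substitute into (2): P₂ = (91 + 3×1449/71) / 8 = 1351/71.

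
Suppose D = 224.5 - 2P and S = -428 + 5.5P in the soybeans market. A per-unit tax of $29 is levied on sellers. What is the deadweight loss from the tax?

Deadweight loss = 9251/15

Pre-tax equilibrium: P* = 87, Q* = 50.5.
Tax on sellers shifts supply to S = -428 + 5.5(P − 29) = -587.5 + 5.5P.
224.5 - 2P = -587.5 + 5.5P gives buyer price Pb = 1624/15; sellers receive Ps = 1624/15 − 29 = 1189/15.
New quantity: Q = 224.5 − 2(1624/15) = 239/30.
DWL = ½ × 29 × (50.5 − 239/30) = 9251/15.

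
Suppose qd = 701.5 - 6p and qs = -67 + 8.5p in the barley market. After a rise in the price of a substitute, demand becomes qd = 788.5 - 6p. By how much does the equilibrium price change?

Δp = 6

Original equilibrium: p* = 53, q* = 383.5.
New equilibrium: 788.5 - 6p = -67 + 8.5p, so 855.5 = 14.5p and p' = 59; q' = 788.5 − 6(59) = 434.5.
Change in price: 59 − 53 = 6.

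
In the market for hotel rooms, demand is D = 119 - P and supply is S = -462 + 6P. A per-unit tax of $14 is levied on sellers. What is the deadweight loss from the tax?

Deadweight loss = 84

Pre-tax equilibrium: P* = 83, Q* = 36.
Tax on sellers shifts supply to S = -462 + 6(P − 14) = -546 + 6P.
119 - P = -546 + 6P gives buyer price Pb = 95; sellers receive Ps = 95 − 14 = 81.
New quantity: Q = 119 − 1(95) = 24.
DWL = ½ × 14 × (36 − 24) = 84.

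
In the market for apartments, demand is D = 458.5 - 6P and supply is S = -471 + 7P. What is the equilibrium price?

Set D = S: 458.5 - 6P = -471 + 7P.
929.5 = 13P, so P* = 71.5.
Q* = 458.5 − 6(71.5) = 29.5.

P* = 71.5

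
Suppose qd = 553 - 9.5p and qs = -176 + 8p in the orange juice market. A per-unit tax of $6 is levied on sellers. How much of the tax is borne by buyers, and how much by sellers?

Buyers bear 96/35, sellers bear 114/35

Pre-tax equilibrium: p* = 1458/35, q* = 5504/35.
Tax on sellers shifts supply to qs = -176 + 8(p − 6) = -224 + 8p.
553 - 9.5p = -224 + 8p gives buyer price pb = 44.4; sellers receive ps = 44.4 − 6 = 38.4.
New quantity: q = 553 − 9.5(44.4) = 131.2.
Buyer burden = 44.4 − 1458/35 = 96/35; seller burden = 1458/35 − 38.4 = 114/35.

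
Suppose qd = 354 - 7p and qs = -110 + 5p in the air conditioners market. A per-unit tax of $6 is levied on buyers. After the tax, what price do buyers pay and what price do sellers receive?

Buyers pay 247/6, sellers receive 211/6

Pre-tax equilibrium: p* = 116/3, q* = 250/3.
Tax on buyers shifts demand to qd = 354 − 7(p + 6) = 312 - 7p.
312 - 7p = -110 + 5p gives seller price ps = 211/6; buyers pay pb = 211/6 + 6 = 247/6.
New quantity: q = 354 − 7(247/6) = 395/6.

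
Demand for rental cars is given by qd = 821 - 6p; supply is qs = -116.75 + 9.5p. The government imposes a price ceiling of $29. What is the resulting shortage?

Shortage = 488.25

Equilibrium price would be p* = 60.5, so the ceiling at 29 binds.
At p = 29: qd = 821 − 6(29) = 647, qs = -116.75 + 9.5(29) = 158.75.
Shortage = 647 − 158.75 = 488.25.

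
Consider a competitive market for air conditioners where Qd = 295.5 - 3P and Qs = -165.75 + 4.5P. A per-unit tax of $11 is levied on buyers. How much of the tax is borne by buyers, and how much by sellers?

Buyers bear $6.6, sellers bear $4.4

Pre-tax equilibrium: P* = 61.5, Q* = 111.
Tax on buyers shifts demand to Qd = 295.5 − 3(P + 11) = 262.5 - 3P.
262.5 - 3P = -165.75 + 4.5P gives seller price Ps = 57.1; buyers pay Pb = 57.1 + 11 = 68.1.
New quantity: Q = 295.5 − 3(68.1) = 91.2.
Buyer burden = 68.1 − 61.5 = 6.6; seller burden = 61.5 − 57.1 = 4.4.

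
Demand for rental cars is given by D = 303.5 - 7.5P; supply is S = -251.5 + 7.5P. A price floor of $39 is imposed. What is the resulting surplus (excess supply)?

Equilibrium price would be P* = 37, so the floor at 39 binds.
At P = 39: D = 11, S = 41.
Surplus = 41 − 11 = 30.

Surplus = 30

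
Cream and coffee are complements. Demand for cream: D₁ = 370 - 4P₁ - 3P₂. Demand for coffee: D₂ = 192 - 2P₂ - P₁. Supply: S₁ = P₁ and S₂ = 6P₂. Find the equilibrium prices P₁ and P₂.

Market 1: 370 - 4P₁ - 3P₂ = P₁ → 5P₁ + 3P₂ = 370.
Market 2: 8P₂ + P₁ = 192.
Eliminating P₂: 8×(1) − 3×(2) gives 37P₁ = 2384, so P₁ = 2384/37.
Back-substitute into (2): P₂ = (192 − 1×2384/37) / 8 = 590/37.

P₁ = 2384/37, P₂ = 590/37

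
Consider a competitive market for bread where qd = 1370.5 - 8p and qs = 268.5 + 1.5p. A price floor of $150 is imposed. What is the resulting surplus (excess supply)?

Equilibrium price would be p* = 116, so the floor at 150 binds.
At p = 150: qd = 170.5, qs = 493.5.
Surplus = 493.5 − 170.5 = 323.

Surplus = 323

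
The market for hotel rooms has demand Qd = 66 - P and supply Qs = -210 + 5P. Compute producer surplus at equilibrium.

Equilibrium: 66 - P = -210 + 5P gives P* = 46, Q* = 20.
Supply starts at P = 42 (where Qs = 0).
PS = ½(46 − 42)(20) = 40.

Producer surplus = 40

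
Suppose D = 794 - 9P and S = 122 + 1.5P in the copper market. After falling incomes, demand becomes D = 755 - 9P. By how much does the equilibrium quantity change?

Original equilibrium: P* = 64, Q* = 218.
New equilibrium: 755 - 9P = 122 + 1.5P, so 633 = 10.5P and P' = 422/7; Q' = 755 − 9(422/7) = 1487/7.
Change in quantity: 1487/7 − 218 = -39/7.

ΔQ = -39/7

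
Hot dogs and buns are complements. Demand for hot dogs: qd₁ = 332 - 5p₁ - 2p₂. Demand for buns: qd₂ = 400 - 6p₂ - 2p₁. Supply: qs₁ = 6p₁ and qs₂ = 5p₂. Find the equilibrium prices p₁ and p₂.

Market 1: 332 - 5p₁ - 2p₂ = 6p₁ → 11p₁ + 2p₂ = 332.
Market 2: 11p₂ + 2p₁ = 400.
Eliminating p₂: 11×(1) − 2×(2) gives 117p₁ = 2852, so p₁ = 2852/117.
Back-substitute into (2): p₂ = (400 − 2×2852/117) / 11 = 3736/117.

p₁ = 2852/117, p₂ = 3736/117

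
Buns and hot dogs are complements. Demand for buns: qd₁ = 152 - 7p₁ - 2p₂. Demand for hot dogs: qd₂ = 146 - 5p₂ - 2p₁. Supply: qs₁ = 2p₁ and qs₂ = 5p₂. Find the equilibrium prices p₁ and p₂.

Market 1: 152 - 7p₁ - 2p₂ = 2p₁ → 9p₁ + 2p₂ = 152.
Market 2: 10p₂ + 2p₁ = 146.
Eliminating p₂: 10×(1) − 2×(2) gives 86p₁ = 1228, so p₁ = 614/43.
Back-substitute into (2): p₂ = (146 − 2×614/43) / 10 = 505/43.

p₁ = 614/43, p₂ = 505/43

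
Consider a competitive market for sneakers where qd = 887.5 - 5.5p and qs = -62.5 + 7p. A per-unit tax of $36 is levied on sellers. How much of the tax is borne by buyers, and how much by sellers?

Buyers bear $20.16, sellers bear $15.84

Pre-tax equilibrium: p* = 76, q* = 469.5.
Tax on sellers shifts supply to qs = -62.5 + 7(p − 36) = -314.5 + 7p.
887.5 - 5.5p = -314.5 + 7p gives buyer price pb = 96.16; sellers receive ps = 96.16 − 36 = 60.16.
New quantity: q = 887.5 − 5.5(96.16) = 358.62.
Buyer burden = 96.16 − 76 = 20.16; seller burden = 76 − 60.16 = 15.84.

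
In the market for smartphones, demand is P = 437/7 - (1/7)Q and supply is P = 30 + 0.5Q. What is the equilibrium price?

P* = 497/9

Set the two price expressions equal: 437/7 - (1/7)Q = 30 + 0.5Q.
227/7 = (9/14)Q, so Q* = 454/9.
P* = 437/7 − (1/7)(454/9) = 497/9.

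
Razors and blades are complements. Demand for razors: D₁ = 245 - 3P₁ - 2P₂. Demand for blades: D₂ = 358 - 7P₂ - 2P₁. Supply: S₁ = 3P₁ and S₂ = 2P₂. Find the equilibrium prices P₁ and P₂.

Market 1: 245 - 3P₁ - 2P₂ = 3P₁ → 6P₁ + 2P₂ = 245.
Market 2: 9P₂ + 2P₁ = 358.
Eliminating P₂: 9×(1) − 2×(2) gives 50P₁ = 1489, so P₁ = 29.78.
Back-substitute into (2): P₂ = (358 − 2×29.78) / 9 = 33.16.

P₁ = 29.78, P₂ = 33.16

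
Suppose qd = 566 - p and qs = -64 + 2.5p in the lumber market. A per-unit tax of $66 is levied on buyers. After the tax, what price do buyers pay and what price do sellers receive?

Buyers pay 1590/7, sellers receive 1128/7

Pre-tax equilibrium: p* = 180, q* = 386.
Tax on buyers shifts demand to qd = 566 − 1(p + 66) = 500 - p.
500 - p = -64 + 2.5p gives seller price ps = 1128/7; buyers pay pb = 1128/7 + 66 = 1590/7.
New quantity: q = 566 − 1(1590/7) = 2372/7.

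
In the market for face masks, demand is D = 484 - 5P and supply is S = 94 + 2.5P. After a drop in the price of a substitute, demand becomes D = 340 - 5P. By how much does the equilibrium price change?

Original equilibrium: P* = 52, Q* = 224.
New equilibrium: 340 - 5P = 94 + 2.5P, so 246 = 7.5P and P' = 32.8; Q' = 340 − 5(32.8) = 176.
Change in price: 32.8 − 52 = -19.2.

ΔP = -19.2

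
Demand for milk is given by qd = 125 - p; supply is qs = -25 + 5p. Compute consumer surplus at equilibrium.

Consumer surplus = 5000

Equilibrium: 125 - p = -25 + 5p gives p* = 25, q* = 100.
Demand choke price (qd = 0): p = 125.
CS = ½(125 − 25)(100) = 5000.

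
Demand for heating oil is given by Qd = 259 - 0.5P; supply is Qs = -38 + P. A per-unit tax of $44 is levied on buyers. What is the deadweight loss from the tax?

Pre-tax equilibrium: P* = 198, Q* = 160.
Tax on buyers shifts demand to Qd = 259 − 0.5(P + 44) = 237 - 0.5P.
237 - 0.5P = -38 + P gives seller price Ps = 550/3; buyers pay Pb = 550/3 + 44 = 682/3.
New quantity: Q = 259 − 0.5(682/3) = 436/3.
DWL = ½ × 44 × (160 − 436/3) = 968/3.

Deadweight loss = 968/3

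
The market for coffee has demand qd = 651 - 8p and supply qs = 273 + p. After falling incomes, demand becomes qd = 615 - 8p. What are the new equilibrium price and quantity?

Original equilibrium: p* = 42, q* = 315.
New equilibrium: 615 - 8p = 273 + p, so 342 = 9p and p' = 38; q' = 615 − 8(38) = 311.

p' = 38, q' = 311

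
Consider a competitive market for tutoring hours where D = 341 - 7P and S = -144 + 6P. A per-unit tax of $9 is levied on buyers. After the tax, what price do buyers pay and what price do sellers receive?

Pre-tax equilibrium: P* = 485/13, Q* = 1038/13.
Tax on buyers shifts demand to D = 341 − 7(P + 9) = 278 - 7P.
278 - 7P = -144 + 6P gives seller price Ps = 422/13; buyers pay Pb = 422/13 + 9 = 539/13.
New quantity: Q = 341 − 7(539/13) = 660/13.

Buyers pay 539/13, sellers receive 422/13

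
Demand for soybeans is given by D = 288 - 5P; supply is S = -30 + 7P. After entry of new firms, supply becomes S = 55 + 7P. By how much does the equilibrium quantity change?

ΔQ = 425/12

Original equilibrium: P* = 26.5, Q* = 155.5.
New equilibrium: 288 - 5P = 55 + 7P, so 233 = 12P and P' = 233/12; Q' = 288 − 5(233/12) = 2291/12.
Change in quantity: 2291/12 − 155.5 = 425/12.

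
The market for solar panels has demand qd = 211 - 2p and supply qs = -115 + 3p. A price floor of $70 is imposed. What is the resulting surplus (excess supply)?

Surplus = 24

Equilibrium price would be p* = 65.2, so the floor at 70 binds.
At p = 70: qd = 71, qs = 95.
Surplus = 95 − 71 = 24.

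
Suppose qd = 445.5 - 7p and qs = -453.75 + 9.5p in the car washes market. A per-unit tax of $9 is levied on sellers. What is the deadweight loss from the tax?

Pre-tax equilibrium: p* = 54.5, q* = 64.
Tax on sellers shifts supply to qs = -453.75 + 9.5(p − 9) = -539.25 + 9.5p.
445.5 - 7p = -539.25 + 9.5p gives buyer price pb = 1313/22; sellers receive ps = 1313/22 − 9 = 1115/22.
New quantity: q = 445.5 − 7(1313/22) = 305/11.
DWL = ½ × 9 × (64 − 305/11) = 3591/22.

Deadweight loss = 3591/22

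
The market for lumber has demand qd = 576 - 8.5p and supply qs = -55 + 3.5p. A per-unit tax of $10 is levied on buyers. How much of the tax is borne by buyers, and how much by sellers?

Pre-tax equilibrium: p* = 631/12, q* = 3097/24.
Tax on buyers shifts demand to qd = 576 − 8.5(p + 10) = 491 - 8.5p.
491 - 8.5p = -55 + 3.5p gives seller price ps = 45.5; buyers pay pb = 45.5 + 10 = 55.5.
New quantity: q = 576 − 8.5(55.5) = 104.25.
Buyer burden = 55.5 − 631/12 = 35/12; seller burden = 631/12 − 45.5 = 85/12.

Buyers bear 35/12, sellers bear 85/12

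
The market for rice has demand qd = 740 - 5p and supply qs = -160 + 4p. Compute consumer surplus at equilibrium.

Consumer surplus = 5760

Equilibrium: 740 - 5p = -160 + 4p gives p* = 100, q* = 240.
Demand choke price (qd = 0): p = 148.
CS = ½(148 − 100)(240) = 5760.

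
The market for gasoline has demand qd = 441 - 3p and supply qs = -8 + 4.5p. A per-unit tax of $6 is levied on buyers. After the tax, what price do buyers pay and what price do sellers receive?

Pre-tax equilibrium: p* = 898/15, q* = 261.4.
Tax on buyers shifts demand to qd = 441 − 3(p + 6) = 423 - 3p.
423 - 3p = -8 + 4.5p gives seller price ps = 862/15; buyers pay pb = 862/15 + 6 = 952/15.
New quantity: q = 441 − 3(952/15) = 250.6.

Buyers pay 952/15, sellers receive 862/15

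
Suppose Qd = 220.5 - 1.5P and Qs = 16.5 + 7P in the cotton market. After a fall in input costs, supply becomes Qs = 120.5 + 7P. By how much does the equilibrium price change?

ΔP = -208/17

Original equilibrium: P* = 24, Q* = 184.5.
New equilibrium: 220.5 - 1.5P = 120.5 + 7P, so 100 = 8.5P and P' = 200/17; Q' = 220.5 − 1.5(200/17) = 6897/34.
Change in price: 200/17 − 24 = -208/17.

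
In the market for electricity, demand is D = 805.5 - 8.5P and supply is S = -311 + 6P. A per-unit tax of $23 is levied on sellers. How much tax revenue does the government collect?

Pre-tax equilibrium: P* = 77, Q* = 151.
Tax on sellers shifts supply to S = -311 + 6(P − 23) = -449 + 6P.
805.5 - 8.5P = -449 + 6P gives buyer price Pb = 2509/29; sellers receive Ps = 2509/29 − 23 = 1842/29.
New quantity: Q = 805.5 − 8.5(2509/29) = 2033/29.
Revenue = 23 × 2033/29 = 46759/29.

Tax revenue = 46759/29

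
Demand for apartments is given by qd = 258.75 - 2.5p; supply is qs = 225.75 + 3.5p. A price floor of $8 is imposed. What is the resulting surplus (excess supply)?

Equilibrium price would be p* = 5.5, so the floor at 8 binds.
At p = 8: qd = 238.75, qs = 253.75.
Surplus = 253.75 − 238.75 = 15.

Surplus = 15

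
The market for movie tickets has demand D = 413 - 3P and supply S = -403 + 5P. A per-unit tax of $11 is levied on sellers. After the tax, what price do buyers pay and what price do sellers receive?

Pre-tax equilibrium: P* = 102, Q* = 107.
Tax on sellers shifts supply to S = -403 + 5(P − 11) = -458 + 5P.
413 - 3P = -458 + 5P gives buyer price Pb = 108.875; sellers receive Ps = 108.875 − 11 = 97.875.
New quantity: Q = 413 − 3(108.875) = 86.375.

Buyers pay $108.875, sellers receive $97.875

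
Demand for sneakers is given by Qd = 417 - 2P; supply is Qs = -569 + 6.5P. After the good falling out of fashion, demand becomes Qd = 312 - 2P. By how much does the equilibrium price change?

ΔP = -210/17

Original equilibrium: P* = 116, Q* = 185.
New equilibrium: 312 - 2P = -569 + 6.5P, so 881 = 8.5P and P' = 1762/17; Q' = 312 − 2(1762/17) = 1780/17.
Change in price: 1762/17 − 116 = -210/17.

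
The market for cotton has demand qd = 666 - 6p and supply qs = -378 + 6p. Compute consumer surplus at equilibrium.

Equilibrium: 666 - 6p = -378 + 6p gives p* = 87, q* = 144.
Demand choke price (qd = 0): p = 111.
CS = ½(111 − 87)(144) = 1728.

Consumer surplus = 1728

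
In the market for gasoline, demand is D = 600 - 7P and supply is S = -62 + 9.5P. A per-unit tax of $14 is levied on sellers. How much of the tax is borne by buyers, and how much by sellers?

Pre-tax equilibrium: P* = 1324/33, Q* = 10532/33.
Tax on sellers shifts supply to S = -62 + 9.5(P − 14) = -195 + 9.5P.
600 - 7P = -195 + 9.5P gives buyer price Pb = 530/11; sellers receive Ps = 530/11 − 14 = 376/11.
New quantity: Q = 600 − 7(530/11) = 2890/11.
Buyer burden = 530/11 − 1324/33 = 266/33; seller burden = 1324/33 − 376/11 = 196/33.

Buyers bear 266/33, sellers bear 196/33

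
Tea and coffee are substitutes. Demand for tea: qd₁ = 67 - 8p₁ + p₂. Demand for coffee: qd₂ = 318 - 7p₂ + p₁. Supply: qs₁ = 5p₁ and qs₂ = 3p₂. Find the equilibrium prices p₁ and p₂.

Market 1: 67 - 8p₁ + p₂ = 5p₁ → 13p₁ - p₂ = 67.
Market 2: 10p₂ - p₁ = 318.
Eliminating p₂: 10×(1) + 1×(2) gives 129p₁ = 988, so p₁ = 988/129.
Back-substitute into (2): p₂ = (318 + 1×988/129) / 10 = 4201/129.

p₁ = 988/129, p₂ = 4201/129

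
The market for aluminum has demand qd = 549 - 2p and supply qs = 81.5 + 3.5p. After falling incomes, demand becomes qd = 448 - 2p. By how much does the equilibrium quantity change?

Δq = -707/11

Original equilibrium: p* = 85, q* = 379.
New equilibrium: 448 - 2p = 81.5 + 3.5p, so 366.5 = 5.5p and p' = 733/11; q' = 448 − 2(733/11) = 3462/11.
Change in quantity: 3462/11 − 379 = -707/11.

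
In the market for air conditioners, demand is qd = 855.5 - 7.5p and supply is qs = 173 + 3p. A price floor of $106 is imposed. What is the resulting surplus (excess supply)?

Equilibrium price would be p* = 65, so the floor at 106 binds.
At p = 106: qd = 60.5, qs = 491.
Surplus = 491 − 60.5 = 430.5.

Surplus = 430.5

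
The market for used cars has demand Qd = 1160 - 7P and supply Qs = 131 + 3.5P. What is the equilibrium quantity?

Set Qd = Qs: 1160 - 7P = 131 + 3.5P.
1029 = 10.5P, so P* = 98.
Q* = 1160 − 7(98) = 474.

Q* = 474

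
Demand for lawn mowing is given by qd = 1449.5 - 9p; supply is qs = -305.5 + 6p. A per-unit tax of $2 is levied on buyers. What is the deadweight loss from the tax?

Pre-tax equilibrium: p* = 117, q* = 396.5.
Tax on buyers shifts demand to qd = 1449.5 − 9(p + 2) = 1431.5 - 9p.
1431.5 - 9p = -305.5 + 6p gives seller price ps = 115.8; buyers pay pb = 115.8 + 2 = 117.8.
New quantity: q = 1449.5 − 9(117.8) = 389.3.
DWL = ½ × 2 × (396.5 − 389.3) = 7.2.

Deadweight loss = 7.2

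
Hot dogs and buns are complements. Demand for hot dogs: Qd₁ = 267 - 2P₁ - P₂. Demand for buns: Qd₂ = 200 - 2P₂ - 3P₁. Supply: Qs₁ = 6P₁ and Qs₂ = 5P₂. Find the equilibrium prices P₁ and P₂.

P₁ = 1669/53, P₂ = 799/53

Market 1: 267 - 2P₁ - P₂ = 6P₁ → 8P₁ + P₂ = 267.
Market 2: 7P₂ + 3P₁ = 200.
Eliminating P₂: 7×(1) − 1×(2) gives 53P₁ = 1669, so P₁ = 1669/53.
Back-substitute into (2): P₂ = (200 − 3×1669/53) / 7 = 799/53.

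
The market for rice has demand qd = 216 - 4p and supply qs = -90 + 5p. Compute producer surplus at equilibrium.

Equilibrium: 216 - 4p = -90 + 5p gives p* = 34, q* = 80.
Supply starts at p = 18 (where qs = 0).
PS = ½(34 − 18)(80) = 640.

Producer surplus = 640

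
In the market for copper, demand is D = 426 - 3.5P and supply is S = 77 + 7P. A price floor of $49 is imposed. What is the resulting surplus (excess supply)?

Surplus = 165.5

Equilibrium price would be P* = 698/21, so the floor at 49 binds.
At P = 49: D = 254.5, S = 420.
Surplus = 420 − 254.5 = 165.5.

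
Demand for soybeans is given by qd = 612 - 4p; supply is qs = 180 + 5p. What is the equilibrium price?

p* = 48

Set qd = qs: 612 - 4p = 180 + 5p.
432 = 9p, so p* = 48.
q* = 612 − 4(48) = 420.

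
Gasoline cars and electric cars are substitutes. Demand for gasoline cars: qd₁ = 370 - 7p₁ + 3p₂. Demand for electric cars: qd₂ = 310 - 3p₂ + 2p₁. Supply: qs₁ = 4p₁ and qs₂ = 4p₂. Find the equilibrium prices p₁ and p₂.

Market 1: 370 - 7p₁ + 3p₂ = 4p₁ → 11p₁ - 3p₂ = 370.
Market 2: 7p₂ - 2p₁ = 310.
Eliminating p₂: 7×(1) + 3×(2) gives 71p₁ = 3520, so p₁ = 3520/71.
Back-substitute into (2): p₂ = (310 + 2×3520/71) / 7 = 4150/71.

p₁ = 3520/71, p₂ = 4150/71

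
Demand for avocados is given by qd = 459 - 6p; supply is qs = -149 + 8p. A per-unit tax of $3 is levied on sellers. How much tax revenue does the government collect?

Tax revenue = 3951/7

Pre-tax equilibrium: p* = 304/7, q* = 1389/7.
Tax on sellers shifts supply to qs = -149 + 8(p − 3) = -173 + 8p.
459 - 6p = -173 + 8p gives buyer price pb = 316/7; sellers receive ps = 316/7 − 3 = 295/7.
New quantity: q = 459 − 6(316/7) = 1317/7.
Revenue = 3 × 1317/7 = 3951/7.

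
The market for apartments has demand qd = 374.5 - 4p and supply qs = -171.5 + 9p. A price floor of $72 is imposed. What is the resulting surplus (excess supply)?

Surplus = 390

Equilibrium price would be p* = 42, so the floor at 72 binds.
At p = 72: qd = 86.5, qs = 476.5.
Surplus = 476.5 − 86.5 = 390.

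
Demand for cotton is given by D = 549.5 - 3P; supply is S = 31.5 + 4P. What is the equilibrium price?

Set D = S: 549.5 - 3P = 31.5 + 4P.
518 = 7P, so P* = 74.
Q* = 549.5 − 3(74) = 327.5.

P* = 74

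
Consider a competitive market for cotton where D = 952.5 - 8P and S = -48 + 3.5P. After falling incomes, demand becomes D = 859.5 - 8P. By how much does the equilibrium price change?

ΔP = -186/23

Original equilibrium: P* = 87, Q* = 256.5.
New equilibrium: 859.5 - 8P = -48 + 3.5P, so 907.5 = 11.5P and P' = 1815/23; Q' = 859.5 − 8(1815/23) = 10497/46.
Change in price: 1815/23 − 87 = -186/23.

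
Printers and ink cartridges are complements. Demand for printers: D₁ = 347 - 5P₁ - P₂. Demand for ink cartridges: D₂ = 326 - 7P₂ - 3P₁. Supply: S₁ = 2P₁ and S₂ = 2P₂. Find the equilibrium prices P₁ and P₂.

Market 1: 347 - 5P₁ - P₂ = 2P₁ → 7P₁ + P₂ = 347.
Market 2: 9P₂ + 3P₁ = 326.
Eliminating P₂: 9×(1) − 1×(2) gives 60P₁ = 2797, so P₁ = 2797/60.
Back-substitute into (2): P₂ = (326 − 3×2797/60) / 9 = 1241/60.

P₁ = 2797/60, P₂ = 1241/60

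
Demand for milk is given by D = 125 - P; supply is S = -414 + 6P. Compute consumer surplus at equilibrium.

Consumer surplus = 1152

Equilibrium: 125 - P = -414 + 6P gives P* = 77, Q* = 48.
Demand choke price (D = 0): P = 125.
CS = ½(125 − 77)(48) = 1152.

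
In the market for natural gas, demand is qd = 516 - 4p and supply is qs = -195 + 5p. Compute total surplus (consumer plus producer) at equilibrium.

Equilibrium: 516 - 4p = -195 + 5p gives p* = 79, q* = 200.
Demand choke price: p = 129; supply starts at p = 39.
CS = ½(129 − 79)(200) = 5000; PS = ½(79 − 39)(200) = 4000.

Total surplus = 9000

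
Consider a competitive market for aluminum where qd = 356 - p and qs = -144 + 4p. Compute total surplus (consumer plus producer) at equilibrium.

Equilibrium: 356 - p = -144 + 4p gives p* = 100, q* = 256.
Demand choke price: p = 356; supply starts at p = 36.
CS = ½(356 − 100)(256) = 32768; PS = ½(100 − 36)(256) = 8192.

Total surplus = 40960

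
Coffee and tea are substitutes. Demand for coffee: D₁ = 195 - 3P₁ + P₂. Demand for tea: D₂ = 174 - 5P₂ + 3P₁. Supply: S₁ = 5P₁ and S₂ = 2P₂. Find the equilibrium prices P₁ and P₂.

Market 1: 195 - 3P₁ + P₂ = 5P₁ → 8P₁ - P₂ = 195.
Market 2: 7P₂ - 3P₁ = 174.
Eliminating P₂: 7×(1) + 1×(2) gives 53P₁ = 1539, so P₁ = 1539/53.
Back-substitute into (2): P₂ = (174 + 3×1539/53) / 7 = 1977/53.

P₁ = 1539/53, P₂ = 1977/53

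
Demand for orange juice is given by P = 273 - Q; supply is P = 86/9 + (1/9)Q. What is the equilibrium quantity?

Set the two price expressions equal: 273 - Q = 86/9 + (1/9)Q.
2371/9 = (10/9)Q, so Q* = 237.1.
P* = 273 − (1)(237.1) = 35.9.

Q* = 237.1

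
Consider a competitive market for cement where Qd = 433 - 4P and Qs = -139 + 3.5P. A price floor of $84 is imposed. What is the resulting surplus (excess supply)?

Equilibrium price would be P* = 1144/15, so the floor at 84 binds.
At P = 84: Qd = 97, Qs = 155.
Surplus = 155 − 97 = 58.

Surplus = 58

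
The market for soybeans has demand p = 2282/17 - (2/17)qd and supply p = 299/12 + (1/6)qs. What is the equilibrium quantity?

q* = 384.5

Set the two price expressions equal: 2282/17 - (2/17)q = 299/12 + (1/6)q.
22301/204 = (29/102)q, so q* = 384.5.
p* = 2282/17 − (2/17)(384.5) = 89.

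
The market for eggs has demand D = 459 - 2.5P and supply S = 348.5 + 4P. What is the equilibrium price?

Set D = S: 459 - 2.5P = 348.5 + 4P.
110.5 = 6.5P, so P* = 17.
Q* = 459 − 2.5(17) = 416.5.

P* = 17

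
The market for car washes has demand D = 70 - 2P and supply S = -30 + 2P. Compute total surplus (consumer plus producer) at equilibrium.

Equilibrium: 70 - 2P = -30 + 2P gives P* = 25, Q* = 20.
Demand choke price: P = 35; supply starts at P = 15.
CS = ½(35 − 25)(20) = 100; PS = ½(25 − 15)(20) = 100.

Total surplus = 200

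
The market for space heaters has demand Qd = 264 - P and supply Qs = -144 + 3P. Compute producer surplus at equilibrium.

Producer surplus = 4374

Equilibrium: 264 - P = -144 + 3P gives P* = 102, Q* = 162.
Supply starts at P = 48 (where Qs = 0).
PS = ½(102 − 48)(162) = 4374.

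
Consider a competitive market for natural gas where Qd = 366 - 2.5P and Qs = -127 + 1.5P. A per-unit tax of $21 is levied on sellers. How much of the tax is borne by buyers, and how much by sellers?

Buyers bear $7.875, sellers bear $13.125

Pre-tax equilibrium: P* = 123.25, Q* = 57.875.
Tax on sellers shifts supply to Qs = -127 + 1.5(P − 21) = -158.5 + 1.5P.
366 - 2.5P = -158.5 + 1.5P gives buyer price Pb = 131.125; sellers receive Ps = 131.125 − 21 = 110.125.
New quantity: Q = 366 − 2.5(131.125) = 38.1875.
Buyer burden = 131.125 − 123.25 = 7.875; seller burden = 123.25 − 110.125 = 13.125.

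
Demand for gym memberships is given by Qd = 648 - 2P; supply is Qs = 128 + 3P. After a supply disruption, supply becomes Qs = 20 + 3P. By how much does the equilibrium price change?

ΔP = 21.6

Original equilibrium: P* = 104, Q* = 440.
New equilibrium: 648 - 2P = 20 + 3P, so 628 = 5P and P' = 125.6; Q' = 648 − 2(125.6) = 396.8.
Change in price: 125.6 − 104 = 21.6.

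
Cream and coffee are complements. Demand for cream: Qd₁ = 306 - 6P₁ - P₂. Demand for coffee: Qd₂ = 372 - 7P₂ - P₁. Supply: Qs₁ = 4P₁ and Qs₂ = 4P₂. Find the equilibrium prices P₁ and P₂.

P₁ = 2994/109, P₂ = 3414/109

Market 1: 306 - 6P₁ - P₂ = 4P₁ → 10P₁ + P₂ = 306.
Market 2: 11P₂ + P₁ = 372.
Eliminating P₂: 11×(1) − 1×(2) gives 109P₁ = 2994, so P₁ = 2994/109.
Back-substitute into (2): P₂ = (372 − 1×2994/109) / 11 = 3414/109.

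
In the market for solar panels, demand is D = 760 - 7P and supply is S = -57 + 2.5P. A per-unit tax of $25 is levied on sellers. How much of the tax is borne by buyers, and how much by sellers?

Pre-tax equilibrium: P* = 86, Q* = 158.
Tax on sellers shifts supply to S = -57 + 2.5(P − 25) = -119.5 + 2.5P.
760 - 7P = -119.5 + 2.5P gives buyer price Pb = 1759/19; sellers receive Ps = 1759/19 − 25 = 1284/19.
New quantity: Q = 760 − 7(1759/19) = 2127/19.
Buyer burden = 1759/19 − 86 = 125/19; seller burden = 86 − 1284/19 = 350/19.

Buyers bear 125/19, sellers bear 350/19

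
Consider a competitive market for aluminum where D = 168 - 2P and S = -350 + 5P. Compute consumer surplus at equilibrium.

Consumer surplus = 100

Equilibrium: 168 - 2P = -350 + 5P gives P* = 74, Q* = 20.
Demand choke price (D = 0): P = 84.
CS = ½(84 − 74)(20) = 100.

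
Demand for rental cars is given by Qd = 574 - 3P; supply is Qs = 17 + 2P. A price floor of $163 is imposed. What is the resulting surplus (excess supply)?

Surplus = 258

Equilibrium price would be P* = 111.4, so the floor at 163 binds.
At P = 163: Qd = 85, Qs = 343.
Surplus = 343 − 85 = 258.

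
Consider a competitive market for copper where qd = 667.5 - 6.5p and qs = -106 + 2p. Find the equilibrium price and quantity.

p* = 91, q* = 76

Set qd = qs: 667.5 - 6.5p = -106 + 2p.
773.5 = 8.5p, so p* = 91.
q* = 667.5 − 6.5(91) = 76.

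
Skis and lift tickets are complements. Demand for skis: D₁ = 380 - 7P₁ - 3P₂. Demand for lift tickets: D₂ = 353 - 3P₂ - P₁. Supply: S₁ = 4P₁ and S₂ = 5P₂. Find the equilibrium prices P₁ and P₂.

Market 1: 380 - 7P₁ - 3P₂ = 4P₁ → 11P₁ + 3P₂ = 380.
Market 2: 8P₂ + P₁ = 353.
Eliminating P₂: 8×(1) − 3×(2) gives 85P₁ = 1981, so P₁ = 1981/85.
Back-substitute into (2): P₂ = (353 − 1×1981/85) / 8 = 3503/85.

P₁ = 1981/85, P₂ = 3503/85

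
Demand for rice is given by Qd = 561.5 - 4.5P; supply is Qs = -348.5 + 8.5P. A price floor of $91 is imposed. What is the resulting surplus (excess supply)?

Equilibrium price would be P* = 70, so the floor at 91 binds.
At P = 91: Qd = 152, Qs = 425.
Surplus = 425 − 152 = 273.

Surplus = 273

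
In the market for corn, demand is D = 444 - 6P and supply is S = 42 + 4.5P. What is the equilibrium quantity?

Set D = S: 444 - 6P = 42 + 4.5P.
402 = 10.5P, so P* = 268/7.
Q* = 444 − 6(268/7) = 1500/7.

Q* = 1500/7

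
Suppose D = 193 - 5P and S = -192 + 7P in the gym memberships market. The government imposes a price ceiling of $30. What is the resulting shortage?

Shortage = 25

Equilibrium price would be P* = 385/12, so the ceiling at 30 binds.
At P = 30: D = 193 − 5(30) = 43, S = -192 + 7(30) = 18.
Shortage = 43 − 18 = 25.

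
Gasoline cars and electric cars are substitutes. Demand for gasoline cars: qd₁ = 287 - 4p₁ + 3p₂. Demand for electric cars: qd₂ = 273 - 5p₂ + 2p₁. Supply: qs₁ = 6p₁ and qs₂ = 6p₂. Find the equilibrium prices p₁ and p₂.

Market 1: 287 - 4p₁ + 3p₂ = 6p₁ → 10p₁ - 3p₂ = 287.
Market 2: 11p₂ - 2p₁ = 273.
Eliminating p₂: 11×(1) + 3×(2) gives 104p₁ = 3976, so p₁ = 497/13.
Back-substitute into (2): p₂ = (273 + 2×497/13) / 11 = 413/13.

p₁ = 497/13, p₂ = 413/13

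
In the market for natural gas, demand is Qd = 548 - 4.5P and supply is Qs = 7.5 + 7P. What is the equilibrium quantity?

Q* = 336.5

Set Qd = Qs: 548 - 4.5P = 7.5 + 7P.
540.5 = 11.5P, so P* = 47.
Q* = 548 − 4.5(47) = 336.5.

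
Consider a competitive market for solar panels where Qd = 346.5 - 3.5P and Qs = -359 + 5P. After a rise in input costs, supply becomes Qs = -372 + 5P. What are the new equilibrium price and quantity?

Original equilibrium: P* = 83, Q* = 56.
New equilibrium: 346.5 - 3.5P = -372 + 5P, so 718.5 = 8.5P and P' = 1437/17; Q' = 346.5 − 3.5(1437/17) = 861/17.

P' = 1437/17, Q' = 861/17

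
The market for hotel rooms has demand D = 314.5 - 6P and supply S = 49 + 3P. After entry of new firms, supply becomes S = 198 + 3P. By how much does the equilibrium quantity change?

ΔQ = 298/3

Original equilibrium: P* = 29.5, Q* = 137.5.
New equilibrium: 314.5 - 6P = 198 + 3P, so 116.5 = 9P and P' = 233/18; Q' = 314.5 − 6(233/18) = 1421/6.
Change in quantity: 1421/6 − 137.5 = 298/3.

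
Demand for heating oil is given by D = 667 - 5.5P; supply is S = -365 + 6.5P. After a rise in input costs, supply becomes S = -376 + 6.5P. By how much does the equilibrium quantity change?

ΔQ = -121/24

Original equilibrium: P* = 86, Q* = 194.
New equilibrium: 667 - 5.5P = -376 + 6.5P, so 1043 = 12P and P' = 1043/12; Q' = 667 − 5.5(1043/12) = 4535/24.
Change in quantity: 4535/24 − 194 = -121/24.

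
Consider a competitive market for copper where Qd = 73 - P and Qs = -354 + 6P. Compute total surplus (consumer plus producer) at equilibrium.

Total surplus = 84

Equilibrium: 73 - P = -354 + 6P gives P* = 61, Q* = 12.
Demand choke price: P = 73; supply starts at P = 59.
CS = ½(73 − 61)(12) = 72; PS = ½(61 − 59)(12) = 12.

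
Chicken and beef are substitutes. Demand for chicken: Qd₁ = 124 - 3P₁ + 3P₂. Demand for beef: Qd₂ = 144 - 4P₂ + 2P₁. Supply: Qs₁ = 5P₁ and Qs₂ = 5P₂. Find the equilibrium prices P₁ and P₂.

Market 1: 124 - 3P₁ + 3P₂ = 5P₁ → 8P₁ - 3P₂ = 124.
Market 2: 9P₂ - 2P₁ = 144.
Eliminating P₂: 9×(1) + 3×(2) gives 66P₁ = 1548, so P₁ = 258/11.
Back-substitute into (2): P₂ = (144 + 2×258/11) / 9 = 700/33.

P₁ = 258/11, P₂ = 700/33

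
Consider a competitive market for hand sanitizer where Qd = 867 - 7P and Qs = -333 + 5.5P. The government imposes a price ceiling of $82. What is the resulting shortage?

Equilibrium price would be P* = 96, so the ceiling at 82 binds.
At P = 82: Qd = 867 − 7(82) = 293, Qs = -333 + 5.5(82) = 118.
Shortage = 293 − 118 = 175.

Shortage = 175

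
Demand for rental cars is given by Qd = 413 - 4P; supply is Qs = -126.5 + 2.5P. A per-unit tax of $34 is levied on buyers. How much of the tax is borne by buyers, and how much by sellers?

Pre-tax equilibrium: P* = 83, Q* = 81.
Tax on buyers shifts demand to Qd = 413 − 4(P + 34) = 277 - 4P.
277 - 4P = -126.5 + 2.5P gives seller price Ps = 807/13; buyers pay Pb = 807/13 + 34 = 1249/13.
New quantity: Q = 413 − 4(1249/13) = 373/13.
Buyer burden = 1249/13 − 83 = 170/13; seller burden = 83 − 807/13 = 272/13.

Buyers bear 170/13, sellers bear 272/13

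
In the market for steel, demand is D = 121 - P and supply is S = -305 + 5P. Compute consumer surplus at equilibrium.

Equilibrium: 121 - P = -305 + 5P gives P* = 71, Q* = 50.
Demand choke price (D = 0): P = 121.
CS = ½(121 − 71)(50) = 1250.

Consumer surplus = 1250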